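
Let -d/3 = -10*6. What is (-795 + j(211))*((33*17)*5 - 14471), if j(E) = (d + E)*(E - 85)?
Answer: -565462686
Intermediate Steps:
d = 180 (d = -(-30)*6 = -3*(-60) = 180)
j(E) = (-85 + E)*(180 + E) (j(E) = (180 + E)*(E - 85) = (180 + E)*(-85 + E) = (-85 + E)*(180 + E))
(-795 + j(211))*((33*17)*5 - 14471) = (-795 + (-15300 + 211² + 95*211))*((33*17)*5 - 14471) = (-795 + (-15300 + 44521 + 20045))*(561*5 - 14471) = (-795 + 49266)*(2805 - 14471) = 48471*(-11666) = -565462686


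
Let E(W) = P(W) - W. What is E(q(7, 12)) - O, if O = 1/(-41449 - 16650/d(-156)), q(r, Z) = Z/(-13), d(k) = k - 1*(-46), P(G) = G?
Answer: 11/454274 ≈ 2.4214e-5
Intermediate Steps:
d(k) = 46 + k (d(k) = k + 46 = 46 + k)
q(r, Z) = -Z/13 (q(r, Z) = Z*(-1/13) = -Z/13)
O = -11/454274 (O = 1/(-41449 - 16650/(46 - 156)) = 1/(-41449 - 16650/(-110)) = 1/(-41449 - 16650*(-1/110)) = 1/(-41449 + 1665/11) = 1/(-454274/11) = -11/454274 ≈ -2.4214e-5)
E(W) = 0 (E(W) = W - W = 0)
E(q(7, 12)) - O = 0 - 1*(-11/454274) = 0 + 11/454274 = 11/454274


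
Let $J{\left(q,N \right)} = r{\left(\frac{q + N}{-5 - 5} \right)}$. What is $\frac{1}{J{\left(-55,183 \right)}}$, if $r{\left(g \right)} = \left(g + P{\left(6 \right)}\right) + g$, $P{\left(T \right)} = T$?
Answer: $- \frac{5}{98} \approx -0.05102$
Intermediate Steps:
$r{\left(g \right)} = 6 + 2 g$ ($r{\left(g \right)} = \left(g + 6\right) + g = \left(6 + g\right) + g = 6 + 2 g$)
$J{\left(q,N \right)} = 6 - \frac{N}{5} - \frac{q}{5}$ ($J{\left(q,N \right)} = 6 + 2 \frac{q + N}{-5 - 5} = 6 + 2 \frac{N + q}{-10} = 6 + 2 \left(N + q\right) \left(- \frac{1}{10}\right) = 6 + 2 \left(- \frac{N}{10} - \frac{q}{10}\right) = 6 - \left(\frac{N}{5} + \frac{q}{5}\right) = 6 - \frac{N}{5} - \frac{q}{5}$)
$\frac{1}{J{\left(-55,183 \right)}} = \frac{1}{6 - \frac{183}{5} - -11} = \frac{1}{6 - \frac{183}{5} + 11} = \frac{1}{- \frac{98}{5}} = - \frac{5}{98}$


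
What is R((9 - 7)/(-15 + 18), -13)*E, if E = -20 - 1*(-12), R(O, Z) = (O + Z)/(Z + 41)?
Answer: 74/21 ≈ 3.5238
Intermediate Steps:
R(O, Z) = (O + Z)/(41 + Z)
E = -8 (E = -20 + 12 = -8)
R((9 - 7)/(-15 + 18), -13)*E = (((9 - 7)/(-15 + 18) - 13)/(41 - 13))*(-8) = ((2/3 - 13)/28)*(-8) = ((2*(⅓) - 13)/28)*(-8) = ((⅔ - 13)/28)*(-8) = ((1/28)*(-37/3))*(-8) = -37/84*(-8) = 74/21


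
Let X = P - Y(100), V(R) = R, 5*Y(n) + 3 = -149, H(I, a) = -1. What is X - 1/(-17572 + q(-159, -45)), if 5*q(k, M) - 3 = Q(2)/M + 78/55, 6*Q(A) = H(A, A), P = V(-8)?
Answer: 29224353754/1304655335 ≈ 22.400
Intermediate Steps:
Y(n) = -152/5 (Y(n) = -⅗ + (⅕)*(-149) = -⅗ - 149/5 = -152/5)
P = -8
Q(A) = -⅙ (Q(A) = (⅙)*(-1) = -⅙)
q(k, M) = 243/275 - 1/(30*M) (q(k, M) = ⅗ + (-1/(6*M) + 78/55)/5 = ⅗ + (78/55 - 1/(6*M))/5 = ⅗ + (78/275 - 1/(30*M)) = 243/275 - 1/(30*M))
X = 112/5 (X = -8 - 1*(-152/5) = -8 + 152/5 = 112/5 ≈ 22.400)
X - 1/(-17572 + q(-159, -45)) = 112/5 - 1/(-17572 + (1/1650)*(-55 + 1458*(-45))/(-45)) = 112/5 - 1/(-17572 + (1/1650)*(-1/45)*(-55 - 65610)) = 112/5 - 1/(-17572 + (1/1650)*(-1/45)*(-65665)) = 112/5 - 1/(-17572 + 13133/14850) = 112/5 - 1/(-260931067/14850) = 112/5 - 1*(-14850/260931067) = 112/5 + 14850/260931067 = 29224353754/1304655335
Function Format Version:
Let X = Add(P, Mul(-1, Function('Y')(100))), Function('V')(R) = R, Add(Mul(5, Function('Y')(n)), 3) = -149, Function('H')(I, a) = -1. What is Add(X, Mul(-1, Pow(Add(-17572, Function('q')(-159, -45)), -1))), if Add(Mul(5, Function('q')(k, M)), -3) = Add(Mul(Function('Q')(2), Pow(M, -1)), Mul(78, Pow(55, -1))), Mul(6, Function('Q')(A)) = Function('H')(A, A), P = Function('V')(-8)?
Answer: Rational(29224353754, 1304655335) ≈ 22.400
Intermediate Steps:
Function('Y')(n) = Rational(-152, 5) (Function('Y')(n) = Add(Rational(-3, 5), Mul(Rational(1, 5), -149)) = Add(Rational(-3, 5), Rational(-149, 5)) = Rational(-152, 5))
P = -8
Function('Q')(A) = Rational(-1, 6) (Function('Q')(A) = Mul(Rational(1, 6), -1) = Rational(-1, 6))
Function('q')(k, M) = Add(Rational(243, 275), Mul(Rational(-1, 30), Pow(M, -1))) (Function('q')(k, M) = Add(Rational(3, 5), Mul(Rational(1, 5), Add(Mul(Rational(-1, 6), Pow(M, -1)), Mul(78, Pow(55, -1))))) = Add(Rational(3, 5), Mul(Rational(1, 5), Add(Mul(Rational(-1, 6), Pow(M, -1)), Mul(78, Rational(1, 55))))) = Add(Rational(3, 5), Mul(Rational(1, 5), Add(Mul(Rational(-1, 6), Pow(M, -1)), Rational(78, 55)))) = Add(Rational(3, 5), Mul(Rational(1, 5), Add(Rational(78, 55), Mul(Rational(-1, 6), Pow(M, -1))))) = Add(Rational(3, 5), Add(Rational(78, 275), Mul(Rational(-1, 30), Pow(M, -1)))) = Add(Rational(243, 275), Mul(Rational(-1, 30), Pow(M, -1))))
X = Rational(112, 5) (X = Add(-8, Mul(-1, Rational(-152, 5))) = Add(-8, Rational(152, 5)) = Rational(112, 5) ≈ 22.400)
Add(X, Mul(-1, Pow(Add(-17572, Function('q')(-159, -45)), -1))) = Add(Rational(112, 5), Mul(-1, Pow(Add(-17572, Mul(Rational(1, 1650), Pow(-45, -1), Add(-55, Mul(1458, -45)))), -1))) = Add(Rational(112, 5), Mul(-1, Pow(Add(-17572, Mul(Rational(1, 1650), Rational(-1, 45), Add(-55, -65610))), -1))) = Add(Rational(112, 5), Mul(-1, Pow(Add(-17572, Mul(Rational(1, 1650), Rational(-1, 45), -65665)), -1))) = Add(Rational(112, 5), Mul(-1, Pow(Add(-17572, Rational(13133, 14850)), -1))) = Add(Rational(112, 5), Mul(-1, Pow(Rational(-260931067, 14850), -1))) = Add(Rational(112, 5), Mul(-1, Rational(-14850, 260931067))) = Add(Rational(112, 5), Rational(14850, 260931067)) = Rational(29224353754, 1304655335)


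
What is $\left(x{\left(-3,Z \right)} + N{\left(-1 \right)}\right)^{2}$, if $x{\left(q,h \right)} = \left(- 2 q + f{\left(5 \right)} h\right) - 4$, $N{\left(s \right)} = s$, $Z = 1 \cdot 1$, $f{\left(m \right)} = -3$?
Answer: $4$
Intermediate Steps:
$Z = 1$
$x{\left(q,h \right)} = -4 - 3 h - 2 q$ ($x{\left(q,h \right)} = \left(- 2 q - 3 h\right) - 4 = \left(- 3 h - 2 q\right) - 4 = -4 - 3 h - 2 q$)
$\left(x{\left(-3,Z \right)} + N{\left(-1 \right)}\right)^{2} = \left(\left(-4 - 3 - -6\right) - 1\right)^{2} = \left(\left(-4 - 3 + 6\right) - 1\right)^{2} = \left(-1 - 1\right)^{2} = \left(-2\right)^{2} = 4$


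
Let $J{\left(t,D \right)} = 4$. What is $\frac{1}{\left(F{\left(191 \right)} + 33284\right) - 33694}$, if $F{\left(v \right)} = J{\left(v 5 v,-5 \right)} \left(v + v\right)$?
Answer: $\frac{1}{1118} \approx 0.00089445$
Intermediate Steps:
$F{\left(v \right)} = 8 v$ ($F{\left(v \right)} = 4 \left(v + v\right) = 4 \cdot 2 v = 8 v$)
$\frac{1}{\left(F{\left(191 \right)} + 33284\right) - 33694} = \frac{1}{\left(8 \cdot 191 + 33284\right) - 33694} = \frac{1}{\left(1528 + 33284\right) - 33694} = \frac{1}{34812 - 33694} = \frac{1}{1118}$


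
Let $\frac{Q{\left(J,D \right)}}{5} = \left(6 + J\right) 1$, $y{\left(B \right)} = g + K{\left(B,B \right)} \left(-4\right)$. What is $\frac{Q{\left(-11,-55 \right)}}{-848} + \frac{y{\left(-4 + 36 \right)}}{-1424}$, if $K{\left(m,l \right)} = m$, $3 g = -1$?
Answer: $\frac{3385}{28302} \approx 0.1196$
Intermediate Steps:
$g = - \frac{1}{3}$ ($g = \frac{1}{3} \left(-1\right) = - \frac{1}{3} \approx -0.33333$)
$y{\left(B \right)} = - \frac{1}{3} - 4 B$ ($y{\left(B \right)} = - \frac{1}{3} + B \left(-4\right) = - \frac{1}{3} - 4 B$)
$Q{\left(J,D \right)} = 30 + 5 J$ ($Q{\left(J,D \right)} = 5 \left(6 + J\right) 1 = 5 \left(6 + J\right) = 30 + 5 J$)
$\frac{Q{\left(-11,-55 \right)}}{-848} + \frac{y{\left(-4 + 36 \right)}}{-1424} = \frac{30 + 5 \left(-11\right)}{-848} + \frac{- \frac{1}{3} - 4 \left(-4 + 36\right)}{-1424} = \left(30 - 55\right) \left(- \frac{1}{848}\right) + \left(- \frac{1}{3} - 128\right) \left(- \frac{1}{1424}\right) = \left(-25\right) \left(- \frac{1}{848}\right) + \left(- \frac{1}{3} - 128\right) \left(- \frac{1}{1424}\right) = \frac{25}{848} - - \frac{385}{4272} = \frac{25}{848} + \frac{385}{4272} = \frac{3385}{28302}$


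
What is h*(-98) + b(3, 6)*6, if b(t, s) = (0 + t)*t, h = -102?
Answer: 10050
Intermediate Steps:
b(t, s) = t² (b(t, s) = t*t = t²)
h*(-98) + b(3, 6)*6 = -102*(-98) + 3²*6 = 9996 + 9*6 = 9996 + 54 = 10050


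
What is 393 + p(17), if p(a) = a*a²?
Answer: 5306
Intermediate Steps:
p(a) = a³
393 + p(17) = 393 + 17³ = 393 + 4913 = 5306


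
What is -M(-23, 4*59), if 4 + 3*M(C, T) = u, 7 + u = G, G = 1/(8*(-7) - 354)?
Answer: 4511/1230 ≈ 3.6675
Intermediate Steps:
G = -1/410 (G = 1/(-56 - 354) = 1/(-410) = -1/410 ≈ -0.0024390)
u = -2871/410 (u = -7 - 1/410 = -2871/410 ≈ -7.0024)
M(C, T) = -4511/1230 (M(C, T) = -4/3 + (⅓)*(-2871/410) = -4/3 - 957/410 = -4511/1230)
-M(-23, 4*59) = -1*(-4511/1230) = 4511/1230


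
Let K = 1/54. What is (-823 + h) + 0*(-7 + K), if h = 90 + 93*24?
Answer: 1499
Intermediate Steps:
K = 1/54 ≈ 0.018519
h = 2322 (h = 90 + 2232 = 2322)
(-823 + h) + 0*(-7 + K) = (-823 + 2322) + 0*(-7 + 1/54) = 1499 + 0*(-377/54) = 1499 + 0 = 1499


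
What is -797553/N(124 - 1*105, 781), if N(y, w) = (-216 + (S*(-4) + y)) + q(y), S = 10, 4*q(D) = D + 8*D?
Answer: 1063404/259 ≈ 4105.8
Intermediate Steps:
q(D) = 9*D/4 (q(D) = (D + 8*D)/4 = (9*D)/4 = 9*D/4)
N(y, w) = -256 + 13*y/4 (N(y, w) = (-216 + (10*(-4) + y)) + 9*y/4 = (-216 + (-40 + y)) + 9*y/4 = (-256 + y) + 9*y/4 = -256 + 13*y/4)
-797553/N(124 - 1*105, 781) = -797553/(-256 + 13*(124 - 1*105)/4) = -797553/(-256 + 13*(124 - 105)/4) = -797553/(-256 + (13/4)*19) = -797553/(-256 + 247/4) = -797553/(-777/4) = -797553*(-4/777) = 1063404/259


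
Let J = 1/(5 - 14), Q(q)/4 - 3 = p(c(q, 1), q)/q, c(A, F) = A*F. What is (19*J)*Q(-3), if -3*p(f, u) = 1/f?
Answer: -6080/243 ≈ -25.021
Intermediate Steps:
p(f, u) = -1/(3*f)
Q(q) = 12 - 4/(3*q²) (Q(q) = 12 + 4*((-1/(3*q))/q) = 12 + 4*(-1/(3*q²)) = 12 - 4/(3*q²))
J = -⅑ (J = 1/(-9) = -⅑ ≈ -0.11111)
(19*J)*Q(-3) = (19*(-⅑))*(12 - 4/3/(-3)²) = -19*(12 - 4/3*⅑)/9 = -19*(12 - 4/27)/9 = -19/9*320/27 = -6080/243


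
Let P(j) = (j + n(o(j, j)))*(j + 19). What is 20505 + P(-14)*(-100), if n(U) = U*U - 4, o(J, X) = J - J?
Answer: 29505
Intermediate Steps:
o(J, X) = 0
n(U) = -4 + U² (n(U) = U² - 4 = -4 + U²)
P(j) = (-4 + j)*(19 + j) (P(j) = (j + (-4 + 0²))*(j + 19) = (j + (-4 + 0))*(19 + j) = (j - 4)*(19 + j) = (-4 + j)*(19 + j))
20505 + P(-14)*(-100) = 20505 + (-76 + (-14)² + 15*(-14))*(-100) = 20505 + (-76 + 196 - 210)*(-100) = 20505 - 90*(-100) = 20505 + 9000 = 29505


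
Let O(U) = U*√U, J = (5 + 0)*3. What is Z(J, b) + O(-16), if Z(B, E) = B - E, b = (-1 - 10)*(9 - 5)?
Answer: 59 - 64*I ≈ 59.0 - 64.0*I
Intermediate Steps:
b = -44 (b = -11*4 = -44)
J = 15 (J = 5*3 = 15)
O(U) = U^(3/2)
Z(J, b) + O(-16) = (15 - 1*(-44)) + (-16)^(3/2) = (15 + 44) - 64*I = 59 - 64*I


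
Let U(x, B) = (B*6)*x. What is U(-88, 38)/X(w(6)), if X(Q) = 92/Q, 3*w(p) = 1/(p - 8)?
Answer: 836/23 ≈ 36.348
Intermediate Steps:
U(x, B) = 6*B*x (U(x, B) = (6*B)*x = 6*B*x)
w(p) = 1/(3*(-8 + p)) (w(p) = 1/(3*(p - 8)) = 1/(3*(-8 + p)))
U(-88, 38)/X(w(6)) = (6*38*(-88))/((92/((1/(3*(-8 + 6)))))) = -20064/(92/(((⅓)/(-2)))) = -20064/(92/(((⅓)*(-½)))) = -20064/(92/(-⅙)) = -20064/(92*(-6)) = -20064/(-552) = -20064*(-1/552) = 836/23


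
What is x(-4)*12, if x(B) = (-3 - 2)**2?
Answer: 300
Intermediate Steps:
x(B) = 25 (x(B) = (-5)**2 = 25)
x(-4)*12 = 25*12 = 300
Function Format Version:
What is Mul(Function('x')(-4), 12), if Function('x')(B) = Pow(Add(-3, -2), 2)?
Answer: 300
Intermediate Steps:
Function('x')(B) = 25 (Function('x')(B) = Pow(-5, 2) = 25)
Mul(Function('x')(-4), 12) = Mul(25, 12) = 300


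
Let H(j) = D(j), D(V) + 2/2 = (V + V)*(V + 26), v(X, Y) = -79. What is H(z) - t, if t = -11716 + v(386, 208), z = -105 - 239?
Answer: 230578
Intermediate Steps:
z = -344
D(V) = -1 + 2*V*(26 + V) (D(V) = -1 + (V + V)*(V + 26) = -1 + (2*V)*(26 + V) = -1 + 2*V*(26 + V))
H(j) = -1 + 2*j**2 + 52*j
t = -11795 (t = -11716 - 79 = -11795)
H(z) - t = (-1 + 2*(-344)**2 + 52*(-344)) - 1*(-11795) = (-1 + 2*118336 - 17888) + 11795 = (-1 + 236672 - 17888) + 11795 = 218783 + 11795 = 230578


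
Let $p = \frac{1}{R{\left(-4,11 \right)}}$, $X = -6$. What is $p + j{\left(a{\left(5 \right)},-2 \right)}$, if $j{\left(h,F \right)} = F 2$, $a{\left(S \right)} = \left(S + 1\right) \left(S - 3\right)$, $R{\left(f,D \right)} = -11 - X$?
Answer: $- \frac{21}{5} \approx -4.2$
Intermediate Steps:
$R{\left(f,D \right)} = -5$ ($R{\left(f,D \right)} = -11 - -6 = -11 + 6 = -5$)
$a{\left(S \right)} = \left(1 + S\right) \left(-3 + S\right)$
$j{\left(h,F \right)} = 2 F$
$p = - \frac{1}{5}$ ($p = \frac{1}{-5} = - \frac{1}{5} \approx -0.2$)
$p + j{\left(a{\left(5 \right)},-2 \right)} = - \frac{1}{5} + 2 \left(-2\right) = - \frac{1}{5} - 4 = - \frac{21}{5}$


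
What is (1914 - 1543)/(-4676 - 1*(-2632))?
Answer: -53/292 ≈ -0.18151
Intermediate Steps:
(1914 - 1543)/(-4676 - 1*(-2632)) = 371/(-4676 + 2632) = 371/(-2044) = 371*(-1/2044) = -53/292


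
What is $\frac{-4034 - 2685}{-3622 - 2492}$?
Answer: $\frac{6719}{6114} \approx 1.099$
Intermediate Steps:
$\frac{-4034 - 2685}{-3622 - 2492} = - \frac{6719}{-3622 - 2492} = - \frac{6719}{-6114} = \left(-6719\right) \left(- \frac{1}{6114}\right) = \frac{6719}{6114}$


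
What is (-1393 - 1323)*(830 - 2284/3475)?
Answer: -7827419656/3475 ≈ -2.2525e+6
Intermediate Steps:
(-1393 - 1323)*(830 - 2284/3475) = -2716*(830 - 2284*1/3475) = -2716*(830 - 2284/3475) = -2716*2881966/3475 = -7827419656/3475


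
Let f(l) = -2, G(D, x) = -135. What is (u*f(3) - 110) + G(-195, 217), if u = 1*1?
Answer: -247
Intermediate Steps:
u = 1
(u*f(3) - 110) + G(-195, 217) = (1*(-2) - 110) - 135 = (-2 - 110) - 135 = -112 - 135 = -247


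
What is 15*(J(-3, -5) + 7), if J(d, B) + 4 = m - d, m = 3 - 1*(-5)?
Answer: 210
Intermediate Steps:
m = 8 (m = 3 + 5 = 8)
J(d, B) = 4 - d (J(d, B) = -4 + (8 - d) = 4 - d)
15*(J(-3, -5) + 7) = 15*((4 - 1*(-3)) + 7) = 15*((4 + 3) + 7) = 15*(7 + 7) = 15*14 = 210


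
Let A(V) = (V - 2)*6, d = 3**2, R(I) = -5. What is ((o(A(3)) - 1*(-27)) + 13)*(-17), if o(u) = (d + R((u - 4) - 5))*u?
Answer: -1088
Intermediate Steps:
d = 9
A(V) = -12 + 6*V (A(V) = (-2 + V)*6 = -12 + 6*V)
o(u) = 4*u (o(u) = (9 - 5)*u = 4*u)
((o(A(3)) - 1*(-27)) + 13)*(-17) = ((4*(-12 + 6*3) - 1*(-27)) + 13)*(-17) = ((4*(-12 + 18) + 27) + 13)*(-17) = ((4*6 + 27) + 13)*(-17) = ((24 + 27) + 13)*(-17) = (51 + 13)*(-17) = 64*(-17) = -1088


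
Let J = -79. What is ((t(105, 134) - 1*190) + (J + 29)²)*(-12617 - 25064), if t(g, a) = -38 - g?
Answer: -81654727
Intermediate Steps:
((t(105, 134) - 1*190) + (J + 29)²)*(-12617 - 25064) = (((-38 - 1*105) - 1*190) + (-79 + 29)²)*(-12617 - 25064) = (((-38 - 105) - 190) + (-50)²)*(-37681) = ((-143 - 190) + 2500)*(-37681) = (-333 + 2500)*(-37681) = 2167*(-37681) = -81654727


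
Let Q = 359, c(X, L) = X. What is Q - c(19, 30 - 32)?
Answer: 340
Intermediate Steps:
Q - c(19, 30 - 32) = 359 - 1*19 = 359 - 19 = 340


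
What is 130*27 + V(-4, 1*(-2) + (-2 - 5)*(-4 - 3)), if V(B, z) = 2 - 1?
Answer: 3511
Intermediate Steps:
V(B, z) = 1
130*27 + V(-4, 1*(-2) + (-2 - 5)*(-4 - 3)) = 130*27 + 1 = 3510 + 1 = 3511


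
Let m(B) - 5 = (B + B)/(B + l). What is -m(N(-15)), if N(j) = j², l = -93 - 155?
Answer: 335/23 ≈ 14.565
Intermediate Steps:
l = -248
m(B) = 5 + 2*B/(-248 + B) (m(B) = 5 + (B + B)/(B - 248) = 5 + (2*B)/(-248 + B) = 5 + 2*B/(-248 + B))
-m(N(-15)) = -(-1240 + 7*(-15)²)/(-248 + (-15)²) = -(-1240 + 7*225)/(-248 + 225) = -(-1240 + 1575)/(-23) = -(-1)*335/23 = -1*(-335/23) = 335/23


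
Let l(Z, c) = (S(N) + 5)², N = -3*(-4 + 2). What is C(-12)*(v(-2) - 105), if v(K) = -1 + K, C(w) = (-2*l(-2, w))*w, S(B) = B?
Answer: -313632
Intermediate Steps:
N = 6 (N = -3*(-2) = 6)
l(Z, c) = 121 (l(Z, c) = (6 + 5)² = 11² = 121)
C(w) = -242*w (C(w) = (-2*121)*w = -242*w)
C(-12)*(v(-2) - 105) = (-242*(-12))*((-1 - 2) - 105) = 2904*(-3 - 105) = 2904*(-108) = -313632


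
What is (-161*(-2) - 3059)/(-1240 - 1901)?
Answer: 2737/3141 ≈ 0.87138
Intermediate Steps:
(-161*(-2) - 3059)/(-1240 - 1901) = (322 - 3059)/(-3141) = -2737*(-1/3141) = 2737/3141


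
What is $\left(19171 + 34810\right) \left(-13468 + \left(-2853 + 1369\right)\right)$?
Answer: $-807123912$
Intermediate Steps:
$\left(19171 + 34810\right) \left(-13468 + \left(-2853 + 1369\right)\right) = 53981 \left(-13468 - 1484\right) = 53981 \left(-14952\right) = -807123912$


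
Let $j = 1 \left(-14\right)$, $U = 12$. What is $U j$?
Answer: $-168$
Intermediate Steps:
$j = -14$
$U j = 12 \left(-14\right) = -168$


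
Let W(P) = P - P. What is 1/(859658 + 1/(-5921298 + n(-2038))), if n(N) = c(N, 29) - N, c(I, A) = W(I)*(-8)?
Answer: 5919260/5088539213079 ≈ 1.1633e-6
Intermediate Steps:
W(P) = 0
c(I, A) = 0 (c(I, A) = 0*(-8) = 0)
n(N) = -N (n(N) = 0 - N = -N)
1/(859658 + 1/(-5921298 + n(-2038))) = 1/(859658 + 1/(-5921298 - 1*(-2038))) = 1/(859658 + 1/(-5921298 + 2038)) = 1/(859658 + 1/(-5919260)) = 1/(859658 - 1/5919260) = 1/(5088539213079/5919260) = 5919260/5088539213079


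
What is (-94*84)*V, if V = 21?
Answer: -165816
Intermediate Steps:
(-94*84)*V = -94*84*21 = -7896*21 = -165816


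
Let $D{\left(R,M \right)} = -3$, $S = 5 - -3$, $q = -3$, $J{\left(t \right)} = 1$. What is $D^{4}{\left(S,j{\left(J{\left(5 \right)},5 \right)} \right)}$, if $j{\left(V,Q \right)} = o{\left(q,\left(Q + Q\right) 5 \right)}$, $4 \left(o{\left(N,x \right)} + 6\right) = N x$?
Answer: $81$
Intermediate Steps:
$o{\left(N,x \right)} = -6 + \frac{N x}{4}$
$j{\left(V,Q \right)} = -6 - \frac{15 Q}{2}$ ($j{\left(V,Q \right)} = -6 + \frac{1}{4} \left(-3\right) \left(Q + Q\right) 5 = -6 + \frac{1}{4} \left(-3\right) 2 Q 5 = -6 + \frac{1}{4} \left(-3\right) 10 Q = -6 - \frac{15 Q}{2}$)
$S = 8$ ($S = 5 + 3 = 8$)
$D^{4}{\left(S,j{\left(J{\left(5 \right)},5 \right)} \right)} = \left(-3\right)^{4} = 81$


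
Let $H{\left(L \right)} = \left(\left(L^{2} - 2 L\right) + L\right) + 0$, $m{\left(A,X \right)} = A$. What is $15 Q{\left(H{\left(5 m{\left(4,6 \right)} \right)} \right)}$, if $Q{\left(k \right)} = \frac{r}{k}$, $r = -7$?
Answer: $- \frac{21}{76} \approx -0.27632$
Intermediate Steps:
$H{\left(L \right)} = L^{2} - L$ ($H{\left(L \right)} = \left(L^{2} - L\right) + 0 = L^{2} - L$)
$Q{\left(k \right)} = - \frac{7}{k}$
$15 Q{\left(H{\left(5 m{\left(4,6 \right)} \right)} \right)} = 15 \left(- \frac{7}{5 \cdot 4 \left(-1 + 5 \cdot 4\right)}\right) = 15 \left(- \frac{7}{20 \left(-1 + 20\right)}\right) = 15 \left(- \frac{7}{20 \cdot 19}\right) = 15 \left(- \frac{7}{380}\right) = - \frac{21}{76}$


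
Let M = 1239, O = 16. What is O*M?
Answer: 19824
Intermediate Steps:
O*M = 16*1239 = 19824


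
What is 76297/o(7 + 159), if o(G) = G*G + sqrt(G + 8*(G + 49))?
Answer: 1051220066/379665625 - 76297*sqrt(1886)/759331250 ≈ 2.7644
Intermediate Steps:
o(G) = G**2 + sqrt(392 + 9*G) (o(G) = G**2 + sqrt(G + 8*(49 + G)) = G**2 + sqrt(G + (392 + 8*G)) = G**2 + sqrt(392 + 9*G))
76297/o(7 + 159) = 76297/((7 + 159)**2 + sqrt(392 + 9*(7 + 159))) = 76297/(166**2 + sqrt(392 + 9*166)) = 76297/(27556 + sqrt(392 + 1494)) = 76297/(27556 + sqrt(1886))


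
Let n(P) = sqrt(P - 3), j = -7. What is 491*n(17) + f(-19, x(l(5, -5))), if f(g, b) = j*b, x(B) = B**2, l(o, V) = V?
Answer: -175 + 491*sqrt(14) ≈ 1662.2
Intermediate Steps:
n(P) = sqrt(-3 + P)
f(g, b) = -7*b
491*n(17) + f(-19, x(l(5, -5))) = 491*sqrt(-3 + 17) - 7*(-5)**2 = 491*sqrt(14) - 7*25 = 491*sqrt(14) - 175 = -175 + 491*sqrt(14)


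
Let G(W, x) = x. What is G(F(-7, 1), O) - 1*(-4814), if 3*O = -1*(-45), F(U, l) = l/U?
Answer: 4829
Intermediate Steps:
O = 15 (O = (-1*(-45))/3 = (1/3)*45 = 15)
G(F(-7, 1), O) - 1*(-4814) = 15 - 1*(-4814) = 15 + 4814 = 4829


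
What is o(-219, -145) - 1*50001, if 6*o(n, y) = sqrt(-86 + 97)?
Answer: -50001 + sqrt(11)/6 ≈ -50000.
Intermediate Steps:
o(n, y) = sqrt(11)/6 (o(n, y) = sqrt(-86 + 97)/6 = sqrt(11)/6)
o(-219, -145) - 1*50001 = sqrt(11)/6 - 1*50001 = sqrt(11)/6 - 50001 = -50001 + sqrt(11)/6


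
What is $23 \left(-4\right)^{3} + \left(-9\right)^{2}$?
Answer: $-1391$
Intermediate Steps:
$23 \left(-4\right)^{3} + \left(-9\right)^{2} = 23 \left(-64\right) + 81 = -1472 + 81 = -1391$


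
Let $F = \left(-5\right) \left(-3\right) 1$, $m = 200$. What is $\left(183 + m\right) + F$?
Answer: $398$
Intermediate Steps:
$F = 15$ ($F = 15 \cdot 1 = 15$)
$\left(183 + m\right) + F = \left(183 + 200\right) + 15 = 383 + 15 = 398$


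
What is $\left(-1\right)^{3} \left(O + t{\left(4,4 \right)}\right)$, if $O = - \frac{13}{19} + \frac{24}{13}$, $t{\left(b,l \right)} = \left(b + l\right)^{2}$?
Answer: $- \frac{16095}{247} \approx -65.162$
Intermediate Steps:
$O = \frac{287}{247}$ ($O = \left(-13\right) \frac{1}{19} + 24 \cdot \frac{1}{13} = - \frac{13}{19} + \frac{24}{13} = \frac{287}{247} \approx 1.1619$)
$\left(-1\right)^{3} \left(O + t{\left(4,4 \right)}\right) = \left(-1\right)^{3} \left(\frac{287}{247} + \left(4 + 4\right)^{2}\right) = - (\frac{287}{247} + 8^{2}) = - (\frac{287}{247} + 64) = \left(-1\right) \frac{16095}{247} = - \frac{16095}{247}$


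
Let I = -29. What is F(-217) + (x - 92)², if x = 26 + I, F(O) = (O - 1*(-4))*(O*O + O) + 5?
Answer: -9974706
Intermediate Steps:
F(O) = 5 + (4 + O)*(O + O²) (F(O) = (O + 4)*(O² + O) + 5 = (4 + O)*(O + O²) + 5 = 5 + (4 + O)*(O + O²))
x = -3 (x = 26 - 29 = -3)
F(-217) + (x - 92)² = (5 + (-217)³ + 4*(-217) + 5*(-217)²) + (-3 - 92)² = (5 - 10218313 - 868 + 5*47089) + (-95)² = (5 - 10218313 - 868 + 235445) + 9025 = -9983731 + 9025 = -9974706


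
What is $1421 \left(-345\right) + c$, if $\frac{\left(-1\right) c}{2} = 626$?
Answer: $-491497$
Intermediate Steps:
$c = -1252$ ($c = \left(-2\right) 626 = -1252$)
$1421 \left(-345\right) + c = 1421 \left(-345\right) - 1252 = -490245 - 1252 = -491497$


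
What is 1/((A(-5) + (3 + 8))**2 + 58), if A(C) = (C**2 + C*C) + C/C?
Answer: 1/3902 ≈ 0.00025628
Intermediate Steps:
A(C) = 1 + 2*C**2 (A(C) = (C**2 + C**2) + 1 = 2*C**2 + 1 = 1 + 2*C**2)
1/((A(-5) + (3 + 8))**2 + 58) = 1/(((1 + 2*(-5)**2) + (3 + 8))**2 + 58) = 1/(((1 + 2*25) + 11)**2 + 58) = 1/(((1 + 50) + 11)**2 + 58) = 1/((51 + 11)**2 + 58) = 1/(62**2 + 58) = 1/(3844 + 58) = 1/3902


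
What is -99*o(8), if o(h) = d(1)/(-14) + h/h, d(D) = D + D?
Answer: -594/7 ≈ -84.857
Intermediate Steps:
d(D) = 2*D
o(h) = 6/7 (o(h) = (2*1)/(-14) + h/h = 2*(-1/14) + 1 = -1/7 + 1 = 6/7)
-99*o(8) = -99*6/7 = -594/7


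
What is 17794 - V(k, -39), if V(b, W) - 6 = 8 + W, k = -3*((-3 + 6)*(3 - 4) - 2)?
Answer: 17819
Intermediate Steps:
k = 15 (k = -3*(3*(-1) - 2) = -3*(-3 - 2) = -3*(-5) = 15)
V(b, W) = 14 + W (V(b, W) = 6 + (8 + W) = 14 + W)
17794 - V(k, -39) = 17794 - (14 - 39) = 17794 - 1*(-25) = 17794 + 25 = 17819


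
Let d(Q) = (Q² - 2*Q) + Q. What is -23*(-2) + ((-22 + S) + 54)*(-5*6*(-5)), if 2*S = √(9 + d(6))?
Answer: 4846 + 75*√39 ≈ 5314.4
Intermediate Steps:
d(Q) = Q² - Q
S = √39/2 (S = √(9 + 6*(-1 + 6))/2 = √(9 + 6*5)/2 = √(9 + 30)/2 = √39/2 ≈ 3.1225)
-23*(-2) + ((-22 + S) + 54)*(-5*6*(-5)) = -23*(-2) + ((-22 + √39/2) + 54)*(-5*6*(-5)) = 46 + (32 + √39/2)*(-30*(-5)) = 46 + (32 + √39/2)*150 = 46 + (4800 + 75*√39) = 4846 + 75*√39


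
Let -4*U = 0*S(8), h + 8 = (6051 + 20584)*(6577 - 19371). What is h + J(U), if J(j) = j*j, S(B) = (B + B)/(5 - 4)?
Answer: -340768198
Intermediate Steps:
S(B) = 2*B (S(B) = (2*B)/1 = (2*B)*1 = 2*B)
h = -340768198 (h = -8 + (6051 + 20584)*(6577 - 19371) = -8 + 26635*(-12794) = -8 - 340768190 = -340768198)
U = 0 (U = -0*2*8 = -0*16 = -1/4*0 = 0)
J(j) = j**2
h + J(U) = -340768198 + 0**2 = -340768198 + 0 = -340768198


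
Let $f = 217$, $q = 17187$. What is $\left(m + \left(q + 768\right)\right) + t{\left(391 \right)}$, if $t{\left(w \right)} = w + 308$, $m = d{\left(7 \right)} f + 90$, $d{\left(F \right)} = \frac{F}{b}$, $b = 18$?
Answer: $\frac{338911}{18} \approx 18828.0$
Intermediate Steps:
$d{\left(F \right)} = \frac{F}{18}$
$m = \frac{3139}{18}$ ($m = \frac{1}{18} \cdot 7 \cdot 217 + 90 = \frac{7}{18} \cdot 217 + 90 = \frac{1519}{18} + 90 = \frac{3139}{18} \approx 174.39$)
$t{\left(w \right)} = 308 + w$
$\left(m + \left(q + 768\right)\right) + t{\left(391 \right)} = \left(\frac{3139}{18} + \left(17187 + 768\right)\right) + \left(308 + 391\right) = \left(\frac{3139}{18} + 17955\right) + 699 = \frac{326329}{18} + 699 = \frac{338911}{18}$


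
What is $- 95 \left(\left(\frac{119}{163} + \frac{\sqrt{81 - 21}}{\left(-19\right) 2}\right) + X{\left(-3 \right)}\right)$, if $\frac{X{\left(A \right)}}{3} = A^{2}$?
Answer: $- \frac{429400}{163} + 5 \sqrt{15} \approx -2615.0$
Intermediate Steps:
$X{\left(A \right)} = 3 A^{2}$
$- 95 \left(\left(\frac{119}{163} + \frac{\sqrt{81 - 21}}{\left(-19\right) 2}\right) + X{\left(-3 \right)}\right) = - 95 \left(\left(\frac{119}{163} + \frac{\sqrt{81 - 21}}{\left(-19\right) 2}\right) + 3 \left(-3\right)^{2}\right) = - 95 \left(\left(119 \cdot \frac{1}{163} + \frac{\sqrt{60}}{-38}\right) + 3 \cdot 9\right) = - 95 \left(\left(\frac{119}{163} + 2 \sqrt{15} \left(- \frac{1}{38}\right)\right) + 27\right) = - 95 \left(\left(\frac{119}{163} - \frac{\sqrt{15}}{19}\right) + 27\right) = - 95 \left(\frac{4520}{163} - \frac{\sqrt{15}}{19}\right) = - \frac{429400}{163} + 5 \sqrt{15}$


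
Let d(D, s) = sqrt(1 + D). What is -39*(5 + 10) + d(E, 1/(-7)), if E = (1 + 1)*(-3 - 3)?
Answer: -585 + I*sqrt(11) ≈ -585.0 + 3.3166*I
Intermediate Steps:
E = -12 (E = 2*(-6) = -12)
-39*(5 + 10) + d(E, 1/(-7)) = -39*(5 + 10) + sqrt(1 - 12) = -39*15 + sqrt(-11) = -585 + I*sqrt(11)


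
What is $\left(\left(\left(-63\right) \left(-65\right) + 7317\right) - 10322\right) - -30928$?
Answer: $32018$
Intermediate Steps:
$\left(\left(\left(-63\right) \left(-65\right) + 7317\right) - 10322\right) - -30928 = \left(\left(4095 + 7317\right) - 10322\right) + 30928 = \left(11412 - 10322\right) + 30928 = 1090 + 30928 = 32018$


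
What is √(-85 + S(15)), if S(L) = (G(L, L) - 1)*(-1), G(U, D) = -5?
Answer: I*√79 ≈ 8.8882*I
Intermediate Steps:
S(L) = 6 (S(L) = (-5 - 1)*(-1) = -6*(-1) = 6)
√(-85 + S(15)) = √(-85 + 6) = √(-79) = I*√79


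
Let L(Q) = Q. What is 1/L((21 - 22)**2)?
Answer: 1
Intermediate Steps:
1/L((21 - 22)**2) = 1/((21 - 22)**2) = 1/((-1)**2) = 1/1 = 1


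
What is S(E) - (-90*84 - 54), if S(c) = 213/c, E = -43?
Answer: 327189/43 ≈ 7609.0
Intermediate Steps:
S(E) - (-90*84 - 54) = 213/(-43) - (-90*84 - 54) = 213*(-1/43) - (-7560 - 54) = -213/43 - 1*(-7614) = -213/43 + 7614 = 327189/43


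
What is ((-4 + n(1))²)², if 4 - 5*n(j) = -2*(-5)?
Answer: 456976/625 ≈ 731.16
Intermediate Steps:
n(j) = -6/5 (n(j) = ⅘ - (-2)*(-5)/5 = ⅘ - ⅕*10 = ⅘ - 2 = -6/5)
((-4 + n(1))²)² = ((-4 - 6/5)²)² = ((-26/5)²)² = (676/25)² = 456976/625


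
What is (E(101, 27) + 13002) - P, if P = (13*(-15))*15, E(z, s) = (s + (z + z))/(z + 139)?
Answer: 3822709/240 ≈ 15928.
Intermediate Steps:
E(z, s) = (s + 2*z)/(139 + z)
P = -2925 (P = -195*15 = -2925)
(E(101, 27) + 13002) - P = ((27 + 2*101)/(139 + 101) + 13002) - 1*(-2925) = ((27 + 202)/240 + 13002) + 2925 = ((1/240)*229 + 13002) + 2925 = (229/240 + 13002) + 2925 = 3120709/240 + 2925 = 3822709/240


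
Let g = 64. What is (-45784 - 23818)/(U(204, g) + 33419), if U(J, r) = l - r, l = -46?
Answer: -69602/33309 ≈ -2.0896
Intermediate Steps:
U(J, r) = -46 - r
(-45784 - 23818)/(U(204, g) + 33419) = (-45784 - 23818)/((-46 - 1*64) + 33419) = -69602/((-46 - 64) + 33419) = -69602/(-110 + 33419) = -69602/33309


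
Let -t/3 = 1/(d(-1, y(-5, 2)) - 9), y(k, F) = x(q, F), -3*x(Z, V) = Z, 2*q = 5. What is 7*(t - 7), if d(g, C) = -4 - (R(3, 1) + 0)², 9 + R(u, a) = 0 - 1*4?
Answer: -1271/26 ≈ -48.885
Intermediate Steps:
q = 5/2 (q = (½)*5 = 5/2 ≈ 2.5000)
x(Z, V) = -Z/3
R(u, a) = -13 (R(u, a) = -9 + (0 - 1*4) = -9 + (0 - 4) = -9 - 4 = -13)
y(k, F) = -⅚ (y(k, F) = -⅓*5/2 = -⅚)
d(g, C) = -173 (d(g, C) = -4 - (-13 + 0)² = -4 - 1*(-13)² = -4 - 1*169 = -4 - 169 = -173)
t = 3/182 (t = -3/(-173 - 9) = -3/(-182) = -3*(-1/182) = 3/182 ≈ 0.016484)
7*(t - 7) = 7*(3/182 - 7) = 7*(-1271/182) = -1271/26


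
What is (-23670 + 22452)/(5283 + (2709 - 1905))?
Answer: -406/2029 ≈ -0.20010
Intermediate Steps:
(-23670 + 22452)/(5283 + (2709 - 1905)) = -1218/(5283 + 804) = -1218/6087 = -1218*1/6087 = -406/2029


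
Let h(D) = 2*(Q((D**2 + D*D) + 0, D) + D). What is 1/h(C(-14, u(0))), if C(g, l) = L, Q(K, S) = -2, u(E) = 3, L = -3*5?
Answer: -1/34 ≈ -0.029412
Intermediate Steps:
L = -15
C(g, l) = -15
h(D) = -4 + 2*D (h(D) = 2*(-2 + D) = -4 + 2*D)
1/h(C(-14, u(0))) = 1/(-4 + 2*(-15)) = 1/(-4 - 30) = 1/(-34) = -1/34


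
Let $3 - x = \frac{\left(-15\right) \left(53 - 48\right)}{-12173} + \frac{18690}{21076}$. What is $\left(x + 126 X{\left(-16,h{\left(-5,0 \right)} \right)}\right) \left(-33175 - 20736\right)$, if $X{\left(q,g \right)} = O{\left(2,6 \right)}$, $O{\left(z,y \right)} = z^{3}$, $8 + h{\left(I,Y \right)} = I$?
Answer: $- \frac{635049999813879}{11661734} \approx -5.4456 \cdot 10^{7}$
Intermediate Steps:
$h{\left(I,Y \right)} = -8 + I$
$X{\left(q,g \right)} = 8$ ($X{\left(q,g \right)} = 2^{3} = 8$)
$x = \frac{270290187}{128279074}$ ($x = 3 - \left(\frac{\left(-15\right) \left(53 - 48\right)}{-12173} + \frac{18690}{21076}\right) = 3 - \left(\left(-15\right) 5 \left(- \frac{1}{12173}\right) + 18690 \cdot \frac{1}{21076}\right) = 3 - \left(\left(-75\right) \left(- \frac{1}{12173}\right) + \frac{9345}{10538}\right) = 3 - \left(\frac{75}{12173} + \frac{9345}{10538}\right) = 3 - \frac{114547035}{128279074} = \frac{270290187}{128279074} \approx 2.107$)
$\left(x + 126 X{\left(-16,h{\left(-5,0 \right)} \right)}\right) \left(-33175 - 20736\right) = \left(\frac{270290187}{128279074} + 126 \cdot 8\right) \left(-33175 - 20736\right) = \left(\frac{270290187}{128279074} + 1008\right) \left(-53911\right) = \frac{129575596779}{128279074} \left(-53911\right) = - \frac{635049999813879}{11661734}$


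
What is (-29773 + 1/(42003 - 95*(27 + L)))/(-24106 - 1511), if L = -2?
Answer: 393281481/338383492 ≈ 1.1622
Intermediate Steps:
(-29773 + 1/(42003 - 95*(27 + L)))/(-24106 - 1511) = (-29773 + 1/(42003 - 95*(27 - 2)))/(-24106 - 1511) = (-29773 + 1/(42003 - 95*25))/(-25617) = (-29773 + 1/(42003 - 2375))*(-1/25617) = (-29773 + 1/39628)*(-1/25617) = -1179844443/39628*(-1/25617) = 393281481/338383492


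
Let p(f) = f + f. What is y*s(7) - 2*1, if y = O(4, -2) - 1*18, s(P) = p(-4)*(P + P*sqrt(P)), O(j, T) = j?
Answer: 782 + 784*sqrt(7) ≈ 2856.3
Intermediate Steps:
p(f) = 2*f
s(P) = -8*P - 8*P**(3/2) (s(P) = (2*(-4))*(P + P*sqrt(P)) = -8*(P + P**(3/2)) = -8*P - 8*P**(3/2))
y = -14 (y = 4 - 1*18 = 4 - 18 = -14)
y*s(7) - 2*1 = -14*(-8*7 - 56*sqrt(7)) - 2*1 = -14*(-56 - 56*sqrt(7)) - 2 = (784 + 784*sqrt(7)) - 2 = 782 + 784*sqrt(7)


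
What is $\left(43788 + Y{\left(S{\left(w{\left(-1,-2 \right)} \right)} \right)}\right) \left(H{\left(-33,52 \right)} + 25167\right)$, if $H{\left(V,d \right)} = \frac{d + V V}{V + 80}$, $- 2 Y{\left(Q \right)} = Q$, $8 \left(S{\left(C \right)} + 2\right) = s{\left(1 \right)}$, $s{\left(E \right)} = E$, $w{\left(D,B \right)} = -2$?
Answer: $\frac{414765312885}{376} \approx 1.1031 \cdot 10^{9}$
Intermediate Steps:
$S{\left(C \right)} = - \frac{15}{8}$ ($S{\left(C \right)} = -2 + \frac{1}{8} \cdot 1 = -2 + \frac{1}{8} = - \frac{15}{8}$)
$Y{\left(Q \right)} = - \frac{Q}{2}$
$H{\left(V,d \right)} = \frac{d + V^{2}}{80 + V}$
$\left(43788 + Y{\left(S{\left(w{\left(-1,-2 \right)} \right)} \right)}\right) \left(H{\left(-33,52 \right)} + 25167\right) = \left(43788 - - \frac{15}{16}\right) \left(\frac{52 + \left(-33\right)^{2}}{80 - 33} + 25167\right) = \left(43788 + \frac{15}{16}\right) \left(\frac{52 + 1089}{47} + 25167\right) = \frac{700623 \left(\frac{1}{47} \cdot 1141 + 25167\right)}{16} = \frac{700623 \left(\frac{1141}{47} + 25167\right)}{16} = \frac{700623}{16} \cdot \frac{1183990}{47} = \frac{414765312885}{376}$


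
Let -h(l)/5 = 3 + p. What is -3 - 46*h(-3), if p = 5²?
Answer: 6437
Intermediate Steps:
p = 25
h(l) = -140 (h(l) = -5*(3 + 25) = -5*28 = -140)
-3 - 46*h(-3) = -3 - 46*(-140) = -3 + 6440 = 6437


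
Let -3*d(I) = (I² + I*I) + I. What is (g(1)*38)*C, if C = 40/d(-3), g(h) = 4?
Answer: -1216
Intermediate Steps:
d(I) = -2*I²/3 - I/3 (d(I) = -((I² + I*I) + I)/3 = -((I² + I²) + I)/3 = -(2*I² + I)/3 = -(I + 2*I²)/3 = -2*I²/3 - I/3)
C = -8 (C = 40/((-⅓*(-3)*(1 + 2*(-3)))) = 40/((-⅓*(-3)*(1 - 6))) = 40/((-⅓*(-3)*(-5))) = 40/(-5) = 40*(-⅕) = -8)
(g(1)*38)*C = (4*38)*(-8) = 152*(-8) = -1216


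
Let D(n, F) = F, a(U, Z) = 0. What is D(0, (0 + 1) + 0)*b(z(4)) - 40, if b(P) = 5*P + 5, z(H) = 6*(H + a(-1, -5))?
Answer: 85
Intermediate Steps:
z(H) = 6*H (z(H) = 6*(H + 0) = 6*H)
b(P) = 5 + 5*P
D(0, (0 + 1) + 0)*b(z(4)) - 40 = ((0 + 1) + 0)*(5 + 5*(6*4)) - 40 = (1 + 0)*(5 + 5*24) - 40 = 1*(5 + 120) - 40 = 1*125 - 40 = 125 - 40 = 85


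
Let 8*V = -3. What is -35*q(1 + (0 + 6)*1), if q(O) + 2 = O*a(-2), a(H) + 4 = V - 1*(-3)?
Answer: 3255/8 ≈ 406.88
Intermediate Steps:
V = -3/8 (V = (⅛)*(-3) = -3/8 ≈ -0.37500)
a(H) = -11/8 (a(H) = -4 + (-3/8 - 1*(-3)) = -4 + (-3/8 + 3) = -4 + 21/8 = -11/8)
q(O) = -2 - 11*O/8 (q(O) = -2 + O*(-11/8) = -2 - 11*O/8)
-35*q(1 + (0 + 6)*1) = -35*(-2 - 11*(1 + (0 + 6)*1)/8) = -35*(-2 - 11*(1 + 6*1)/8) = -35*(-2 - 11*(1 + 6)/8) = -35*(-2 - 11/8*7) = -35*(-2 - 77/8) = -35*(-93/8) = 3255/8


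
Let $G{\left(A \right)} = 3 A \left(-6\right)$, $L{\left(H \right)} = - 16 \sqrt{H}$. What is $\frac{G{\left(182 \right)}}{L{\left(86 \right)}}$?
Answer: $\frac{819 \sqrt{86}}{344} \approx 22.079$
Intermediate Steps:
$G{\left(A \right)} = - 18 A$
$\frac{G{\left(182 \right)}}{L{\left(86 \right)}} = \frac{\left(-18\right) 182}{\left(-16\right) \sqrt{86}} = - 3276 \left(- \frac{\sqrt{86}}{1376}\right) = \frac{819 \sqrt{86}}{344}$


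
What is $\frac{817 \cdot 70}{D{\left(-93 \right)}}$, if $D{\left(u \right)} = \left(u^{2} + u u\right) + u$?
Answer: $\frac{11438}{3441} \approx 3.324$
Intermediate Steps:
$D{\left(u \right)} = u + 2 u^{2}$ ($D{\left(u \right)} = \left(u^{2} + u^{2}\right) + u = 2 u^{2} + u = u + 2 u^{2}$)
$\frac{817 \cdot 70}{D{\left(-93 \right)}} = \frac{817 \cdot 70}{\left(-93\right) \left(1 + 2 \left(-93\right)\right)} = \frac{57190}{\left(-93\right) \left(1 - 186\right)} = \frac{57190}{\left(-93\right) \left(-185\right)} = \frac{57190}{17205} = 57190 \cdot \frac{1}{17205} = \frac{11438}{3441}$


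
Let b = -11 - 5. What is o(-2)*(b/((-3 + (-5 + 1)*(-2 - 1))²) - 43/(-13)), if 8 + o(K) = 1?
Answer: -22925/1053 ≈ -21.771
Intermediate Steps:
o(K) = -7 (o(K) = -8 + 1 = -7)
b = -16
o(-2)*(b/((-3 + (-5 + 1)*(-2 - 1))²) - 43/(-13)) = -7*(-16/(-3 + (-5 + 1)*(-2 - 1))² - 43/(-13)) = -7*(-16/(-3 - 4*(-3))² - 43*(-1/13)) = -7*(-16/(-3 + 12)² + 43/13) = -7*(-16/(9²) + 43/13) = -7*(-16/81 + 43/13) = -7*3275/1053 = -22925/1053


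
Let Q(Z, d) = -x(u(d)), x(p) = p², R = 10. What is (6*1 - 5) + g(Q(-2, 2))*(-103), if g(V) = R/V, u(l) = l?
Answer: 517/2 ≈ 258.50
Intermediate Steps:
Q(Z, d) = -d²
g(V) = 10/V
(6*1 - 5) + g(Q(-2, 2))*(-103) = (6*1 - 5) + (10/((-1*2²)))*(-103) = (6 - 5) + (10/((-1*4)))*(-103) = 1 + (10/(-4))*(-103) = 1 + (10*(-¼))*(-103) = 1 - 5/2*(-103) = 1 + 515/2 = 517/2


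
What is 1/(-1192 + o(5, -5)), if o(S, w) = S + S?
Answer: -1/1182 ≈ -0.00084602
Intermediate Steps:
o(S, w) = 2*S
1/(-1192 + o(5, -5)) = 1/(-1192 + 2*5) = 1/(-1192 + 10) = 1/(-1182) = -1/1182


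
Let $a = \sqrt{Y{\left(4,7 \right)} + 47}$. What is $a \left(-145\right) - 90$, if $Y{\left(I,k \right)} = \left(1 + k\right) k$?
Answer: $-90 - 145 \sqrt{103} \approx -1561.6$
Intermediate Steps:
$Y{\left(I,k \right)} = k \left(1 + k\right)$
$a = \sqrt{103}$ ($a = \sqrt{7 \left(1 + 7\right) + 47} = \sqrt{7 \cdot 8 + 47} = \sqrt{56 + 47} = \sqrt{103} \approx 10.149$)
$a \left(-145\right) - 90 = \sqrt{103} \left(-145\right) - 90 = - 145 \sqrt{103} - 90 = -90 - 145 \sqrt{103}$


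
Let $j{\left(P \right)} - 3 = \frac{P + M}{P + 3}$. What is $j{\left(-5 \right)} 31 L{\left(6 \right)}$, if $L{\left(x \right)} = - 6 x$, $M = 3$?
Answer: $-4464$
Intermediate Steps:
$j{\left(P \right)} = 4$ ($j{\left(P \right)} = 3 + \frac{P + 3}{P + 3} = 3 + \frac{3 + P}{3 + P} = 3 + 1 = 4$)
$j{\left(-5 \right)} 31 L{\left(6 \right)} = 4 \cdot 31 \left(\left(-6\right) 6\right) = 124 \left(-36\right) = -4464$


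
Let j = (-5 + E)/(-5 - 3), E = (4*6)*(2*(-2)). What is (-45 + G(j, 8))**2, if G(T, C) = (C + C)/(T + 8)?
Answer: 53246209/27225 ≈ 1955.8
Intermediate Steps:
E = -96 (E = 24*(-4) = -96)
j = 101/8 (j = (-5 - 96)/(-5 - 3) = -101/(-8) = -101*(-1/8) = 101/8 ≈ 12.625)
G(T, C) = 2*C/(8 + T) (G(T, C) = (2*C)/(8 + T) = 2*C/(8 + T))
(-45 + G(j, 8))**2 = (-45 + 2*8/(8 + 101/8))**2 = (-45 + 2*8/(165/8))**2 = (-45 + 2*8*(8/165))**2 = (-45 + 128/165)**2 = (-7297/165)**2 = 53246209/27225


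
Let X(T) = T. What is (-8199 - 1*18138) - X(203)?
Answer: -26540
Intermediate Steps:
(-8199 - 1*18138) - X(203) = (-8199 - 1*18138) - 1*203 = (-8199 - 18138) - 203 = -26337 - 203 = -26540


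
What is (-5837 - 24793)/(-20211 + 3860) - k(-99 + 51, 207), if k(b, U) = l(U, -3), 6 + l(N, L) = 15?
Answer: -116529/16351 ≈ -7.1267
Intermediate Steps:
l(N, L) = 9 (l(N, L) = -6 + 15 = 9)
k(b, U) = 9
(-5837 - 24793)/(-20211 + 3860) - k(-99 + 51, 207) = (-5837 - 24793)/(-20211 + 3860) - 1*9 = -30630/(-16351) - 9 = -30630*(-1/16351) - 9 = 30630/16351 - 9 = -116529/16351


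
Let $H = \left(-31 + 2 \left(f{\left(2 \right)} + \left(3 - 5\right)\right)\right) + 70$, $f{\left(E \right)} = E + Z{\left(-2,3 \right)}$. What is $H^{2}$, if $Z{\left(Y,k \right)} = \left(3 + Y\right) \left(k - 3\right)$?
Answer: $1521$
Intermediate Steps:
$Z{\left(Y,k \right)} = \left(-3 + k\right) \left(3 + Y\right)$ ($Z{\left(Y,k \right)} = \left(3 + Y\right) \left(-3 + k\right) = \left(-3 + k\right) \left(3 + Y\right)$)
$f{\left(E \right)} = E$ ($f{\left(E \right)} = E - 0 = E + \left(-9 + 6 + 9 - 6\right) = E + 0 = E$)
$H = 39$ ($H = \left(-31 + 2 \left(2 + \left(3 - 5\right)\right)\right) + 70 = \left(-31 + 2 \left(2 - 2\right)\right) + 70 = \left(-31 + 2 \cdot 0\right) + 70 = \left(-31 + 0\right) + 70 = -31 + 70 = 39$)
$H^{2} = 39^{2} = 1521$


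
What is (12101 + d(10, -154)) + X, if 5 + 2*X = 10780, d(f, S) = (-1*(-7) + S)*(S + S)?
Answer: 125529/2 ≈ 62765.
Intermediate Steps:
d(f, S) = 2*S*(7 + S) (d(f, S) = (7 + S)*(2*S) = 2*S*(7 + S))
X = 10775/2 (X = -5/2 + (½)*10780 = -5/2 + 5390 = 10775/2 ≈ 5387.5)
(12101 + d(10, -154)) + X = (12101 + 2*(-154)*(7 - 154)) + 10775/2 = (12101 + 2*(-154)*(-147)) + 10775/2 = (12101 + 45276) + 10775/2 = 57377 + 10775/2 = 125529/2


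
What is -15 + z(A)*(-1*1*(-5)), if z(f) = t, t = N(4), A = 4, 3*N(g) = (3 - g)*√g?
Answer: -55/3 ≈ -18.333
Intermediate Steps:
N(g) = √g*(3 - g)/3 (N(g) = ((3 - g)*√g)/3 = (√g*(3 - g))/3 = √g*(3 - g)/3)
t = -⅔ (t = √4*(3 - 1*4)/3 = (⅓)*2*(3 - 4) = (⅓)*2*(-1) = -⅔ ≈ -0.66667)
z(f) = -⅔
-15 + z(A)*(-1*1*(-5)) = -15 - 2*(-1*1)*(-5)/3 = -15 - (-2)*(-5)/3 = -15 - ⅔*5 = -15 - 10/3 = -55/3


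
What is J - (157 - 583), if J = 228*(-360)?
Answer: -81654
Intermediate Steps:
J = -82080
J - (157 - 583) = -82080 - (157 - 583) = -82080 - (-426) = -82080 - 1*(-426) = -82080 + 426 = -81654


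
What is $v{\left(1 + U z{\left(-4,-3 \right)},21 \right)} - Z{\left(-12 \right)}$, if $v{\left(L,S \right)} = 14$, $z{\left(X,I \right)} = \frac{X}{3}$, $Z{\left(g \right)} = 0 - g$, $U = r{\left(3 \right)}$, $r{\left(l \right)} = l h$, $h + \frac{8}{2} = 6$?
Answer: $2$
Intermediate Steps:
$h = 2$ ($h = -4 + 6 = 2$)
$r{\left(l \right)} = 2 l$ ($r{\left(l \right)} = l 2 = 2 l$)
$U = 6$ ($U = 2 \cdot 3 = 6$)
$Z{\left(g \right)} = - g$
$z{\left(X,I \right)} = \frac{X}{3}$ ($z{\left(X,I \right)} = X \frac{1}{3} = \frac{X}{3}$)
$v{\left(1 + U z{\left(-4,-3 \right)},21 \right)} - Z{\left(-12 \right)} = 14 - \left(-1\right) \left(-12\right) = 14 - 12 = 2$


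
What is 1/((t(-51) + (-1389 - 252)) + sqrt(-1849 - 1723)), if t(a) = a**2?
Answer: 240/231293 - I*sqrt(893)/462586 ≈ 0.0010376 - 6.46e-5*I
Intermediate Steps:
1/((t(-51) + (-1389 - 252)) + sqrt(-1849 - 1723)) = 1/(((-51)**2 + (-1389 - 252)) + sqrt(-1849 - 1723)) = 1/((2601 - 1641) + sqrt(-3572)) = 1/(960 + 2*I*sqrt(893))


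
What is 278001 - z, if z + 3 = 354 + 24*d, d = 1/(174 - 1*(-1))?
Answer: 48588726/175 ≈ 2.7765e+5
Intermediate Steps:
d = 1/175 (d = 1/(174 + 1) = 1/175 ≈ 0.0057143)
z = 61449/175 (z = -3 + (354 + 24*(1/175)) = -3 + (354 + 24/175) = -3 + 61974/175 = 61449/175 ≈ 351.14)
278001 - z = 278001 - 1*61449/175 = 278001 - 61449/175 = 48588726/175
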